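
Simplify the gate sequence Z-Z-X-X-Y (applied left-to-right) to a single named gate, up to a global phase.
Y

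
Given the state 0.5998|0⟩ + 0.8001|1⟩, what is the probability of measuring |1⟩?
0.6402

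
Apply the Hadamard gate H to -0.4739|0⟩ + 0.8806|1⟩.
0.2876|0⟩ - 0.9578|1⟩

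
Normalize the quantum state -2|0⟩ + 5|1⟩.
-0.3714|0⟩ + 0.9285|1⟩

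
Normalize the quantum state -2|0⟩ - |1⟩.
-0.8944|0⟩ - 1/√5|1⟩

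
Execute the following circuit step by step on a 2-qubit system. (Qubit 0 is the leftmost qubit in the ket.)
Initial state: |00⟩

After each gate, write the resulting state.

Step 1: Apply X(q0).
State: |10⟩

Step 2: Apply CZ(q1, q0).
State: |10⟩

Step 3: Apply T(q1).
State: |10⟩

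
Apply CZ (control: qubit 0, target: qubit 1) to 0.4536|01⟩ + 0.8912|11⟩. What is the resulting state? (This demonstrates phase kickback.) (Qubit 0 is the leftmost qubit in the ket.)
0.4536|01⟩ - 0.8912|11⟩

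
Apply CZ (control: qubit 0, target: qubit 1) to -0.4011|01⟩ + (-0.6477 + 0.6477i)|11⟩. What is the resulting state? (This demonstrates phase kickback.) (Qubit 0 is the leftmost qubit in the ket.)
-0.4011|01⟩ + (0.6477 - 0.6477i)|11⟩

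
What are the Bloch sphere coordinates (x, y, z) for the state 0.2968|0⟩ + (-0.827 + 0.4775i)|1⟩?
(-0.4909, 0.2834, -0.8238)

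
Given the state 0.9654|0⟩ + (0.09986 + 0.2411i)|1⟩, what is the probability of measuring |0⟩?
0.932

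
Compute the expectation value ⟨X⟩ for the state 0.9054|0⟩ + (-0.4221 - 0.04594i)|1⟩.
-0.7643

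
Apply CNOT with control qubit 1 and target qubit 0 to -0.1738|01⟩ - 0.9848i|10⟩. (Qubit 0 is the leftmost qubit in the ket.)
-0.9848i|10⟩ - 0.1738|11⟩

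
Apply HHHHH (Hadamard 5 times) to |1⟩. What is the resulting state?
1/√2|0⟩ - 1/√2|1⟩

H² = I, so H^5 = H: a single Hadamard. With (a, b) = (0, 1), H gives ((a + b)/√2, (a − b)/√2) = (1/√2, -1/√2).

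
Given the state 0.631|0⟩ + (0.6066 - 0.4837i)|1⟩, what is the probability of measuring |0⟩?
0.3982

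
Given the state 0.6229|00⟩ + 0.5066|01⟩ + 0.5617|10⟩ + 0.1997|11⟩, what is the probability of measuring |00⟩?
0.388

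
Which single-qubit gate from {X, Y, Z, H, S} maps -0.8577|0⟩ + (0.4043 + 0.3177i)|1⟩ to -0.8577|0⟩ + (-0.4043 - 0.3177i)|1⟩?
Z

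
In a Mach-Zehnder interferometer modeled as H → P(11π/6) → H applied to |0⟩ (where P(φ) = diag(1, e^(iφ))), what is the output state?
(0.933 - 0.25i)|0⟩ + (0.06699 + 0.25i)|1⟩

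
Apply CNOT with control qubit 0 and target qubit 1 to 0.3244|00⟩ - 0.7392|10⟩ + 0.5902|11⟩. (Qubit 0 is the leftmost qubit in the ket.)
0.3244|00⟩ + 0.5902|10⟩ - 0.7392|11⟩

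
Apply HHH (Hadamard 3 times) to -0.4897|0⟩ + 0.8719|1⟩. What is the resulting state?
0.2703|0⟩ - 0.9628|1⟩

H² = I, so H^3 = H: a single Hadamard. With (a, b) = (-0.4897, 0.8719), H gives ((a + b)/√2, (a − b)/√2) = (0.2703, -0.9628).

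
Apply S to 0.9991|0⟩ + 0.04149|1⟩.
0.9991|0⟩ + 0.04149i|1⟩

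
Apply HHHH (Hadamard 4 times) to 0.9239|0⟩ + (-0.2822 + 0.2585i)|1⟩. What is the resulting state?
0.9239|0⟩ + (-0.2822 + 0.2585i)|1⟩

H² = I, so an even number of Hadamards cancels: H^4 = I and the state is unchanged.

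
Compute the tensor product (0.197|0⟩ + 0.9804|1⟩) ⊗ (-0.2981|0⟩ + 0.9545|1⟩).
-0.05873|00⟩ + 0.188|01⟩ - 0.2923|10⟩ + 0.9358|11⟩

amp(|b₁b₂…⟩) = product of the factor amplitudes for bits b₁, b₂, …; only kets whose every factor amplitude is nonzero survive.
|00⟩: (0.197)(-0.2981) = -0.05873
|01⟩: (0.197)(0.9545) = 0.188
|10⟩: (0.9804)(-0.2981) = -0.2923
|11⟩: (0.9804)(0.9545) = 0.9358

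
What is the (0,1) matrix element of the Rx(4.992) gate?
-0.6017i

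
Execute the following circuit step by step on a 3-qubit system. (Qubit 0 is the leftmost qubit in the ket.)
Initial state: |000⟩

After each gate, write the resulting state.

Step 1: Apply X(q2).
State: |001⟩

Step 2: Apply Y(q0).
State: i|101⟩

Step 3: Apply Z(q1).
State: i|101⟩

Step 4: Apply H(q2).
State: (1/√2)i|100⟩ - (1/√2)i|101⟩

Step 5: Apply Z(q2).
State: (1/√2)i|100⟩ + (1/√2)i|101⟩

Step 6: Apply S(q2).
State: (1/√2)i|100⟩ - 1/√2|101⟩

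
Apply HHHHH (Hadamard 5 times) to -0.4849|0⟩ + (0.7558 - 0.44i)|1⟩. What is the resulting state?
(0.1916 - 0.3111i)|0⟩ + (-0.8773 + 0.3111i)|1⟩

H² = I, so H^5 = H: a single Hadamard. With (a, b) = (-0.4849, (0.7558 - 0.44i)), H gives ((a + b)/√2, (a − b)/√2) = ((0.1916 - 0.3111i), (-0.8773 + 0.3111i)).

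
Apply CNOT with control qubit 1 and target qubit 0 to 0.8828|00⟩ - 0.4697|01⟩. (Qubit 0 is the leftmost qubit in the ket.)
0.8828|00⟩ - 0.4697|11⟩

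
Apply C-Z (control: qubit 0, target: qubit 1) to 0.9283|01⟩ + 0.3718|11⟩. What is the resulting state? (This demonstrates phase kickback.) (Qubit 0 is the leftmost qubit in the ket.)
0.9283|01⟩ - 0.3718|11⟩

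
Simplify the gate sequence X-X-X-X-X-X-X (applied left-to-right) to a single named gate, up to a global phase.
X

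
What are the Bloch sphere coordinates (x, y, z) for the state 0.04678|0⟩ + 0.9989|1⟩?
(0.09346, 0, -0.9956)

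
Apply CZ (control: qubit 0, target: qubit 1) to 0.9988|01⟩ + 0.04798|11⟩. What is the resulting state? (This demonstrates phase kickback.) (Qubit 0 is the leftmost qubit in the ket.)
0.9988|01⟩ - 0.04798|11⟩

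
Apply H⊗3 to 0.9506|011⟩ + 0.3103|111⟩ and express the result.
0.4458|000⟩ - 0.4458|001⟩ - 0.4458|010⟩ + 0.4458|011⟩ + 0.2264|100⟩ - 0.2264|101⟩ - 0.2264|110⟩ + 0.2264|111⟩

H⊗3 gives amp(|y⟩) = (1/2√2) Σ_x (−1)^(x·y) amp(|x⟩), where x·y is the number of positions in which both x and y have a 1.
|000⟩: (0.9506 + 0.3103)/(2√2) = 0.4458
|001⟩: (-0.9506 - 0.3103)/(2√2) = -0.4458
|010⟩: (-0.9506 - 0.3103)/(2√2) = -0.4458
|011⟩: (0.9506 + 0.3103)/(2√2) = 0.4458
|100⟩: (0.9506 - 0.3103)/(2√2) = 0.2264
|101⟩: (-0.9506 + 0.3103)/(2√2) = -0.2264
|110⟩: (-0.9506 + 0.3103)/(2√2) = -0.2264
|111⟩: (0.9506 - 0.3103)/(2√2) = 0.2264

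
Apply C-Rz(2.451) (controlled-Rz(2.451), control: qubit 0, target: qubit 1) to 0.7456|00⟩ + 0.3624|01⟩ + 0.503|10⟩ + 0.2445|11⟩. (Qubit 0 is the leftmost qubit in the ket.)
0.7456|00⟩ + 0.3624|01⟩ + (0.1703 - 0.4733i)|10⟩ + (0.08276 + 0.2301i)|11⟩

C-Rz(2.451) leaves the control-|0⟩ kets |00⟩, |01⟩ unchanged and applies Rz(2.451) to qubit 1 on the control-|1⟩ pair (|10⟩, |11⟩).
Rz(2.451) = [[e^(−iθ/2), 0], [0, e^(iθ/2)]] with e^(±iθ/2) = cos(θ/2) ± i·sin(θ/2); θ = 2.451, cos(θ/2) ≈ 0.338476, sin(θ/2) ≈ 0.940975.
With a = amp(|10⟩) = 0.503 and b = amp(|11⟩) = 0.2445:
new amp(|10⟩) = (0.338476 - 0.940975i)·a = (0.1703 - 0.4733i)
new amp(|11⟩) = (0.338476 + 0.940975i)·b = (0.08276 + 0.2301i)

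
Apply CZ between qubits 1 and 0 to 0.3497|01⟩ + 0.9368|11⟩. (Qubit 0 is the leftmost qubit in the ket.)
0.3497|01⟩ - 0.9368|11⟩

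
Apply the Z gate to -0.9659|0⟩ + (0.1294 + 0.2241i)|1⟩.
-0.9659|0⟩ + (-0.1294 - 0.2241i)|1⟩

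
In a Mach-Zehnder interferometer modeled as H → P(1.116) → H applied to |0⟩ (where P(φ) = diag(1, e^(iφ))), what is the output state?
(0.7196 + 0.4492i)|0⟩ + (0.2804 - 0.4492i)|1⟩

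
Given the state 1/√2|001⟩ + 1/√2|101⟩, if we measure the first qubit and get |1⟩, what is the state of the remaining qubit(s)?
|01⟩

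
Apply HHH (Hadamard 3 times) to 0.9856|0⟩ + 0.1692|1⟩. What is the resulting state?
0.8166|0⟩ + 0.5773|1⟩

H² = I, so H^3 = H: a single Hadamard. With (a, b) = (0.9856, 0.1692), H gives ((a + b)/√2, (a − b)/√2) = (0.8166, 0.5773).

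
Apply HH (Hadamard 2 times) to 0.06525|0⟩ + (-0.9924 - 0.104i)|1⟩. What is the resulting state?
0.06525|0⟩ + (-0.9924 - 0.104i)|1⟩

H² = I, so an even number of Hadamards cancels: H^2 = I and the state is unchanged.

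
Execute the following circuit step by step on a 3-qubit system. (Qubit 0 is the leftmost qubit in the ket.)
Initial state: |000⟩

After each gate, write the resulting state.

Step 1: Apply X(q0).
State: |100⟩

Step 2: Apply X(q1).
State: |110⟩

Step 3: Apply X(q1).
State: |100⟩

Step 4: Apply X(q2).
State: |101⟩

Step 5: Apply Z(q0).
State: -|101⟩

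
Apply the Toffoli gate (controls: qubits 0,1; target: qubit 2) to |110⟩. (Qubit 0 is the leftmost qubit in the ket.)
|111⟩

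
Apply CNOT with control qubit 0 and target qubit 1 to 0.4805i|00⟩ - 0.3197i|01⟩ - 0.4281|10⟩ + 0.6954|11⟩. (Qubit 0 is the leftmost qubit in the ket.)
0.4805i|00⟩ - 0.3197i|01⟩ + 0.6954|10⟩ - 0.4281|11⟩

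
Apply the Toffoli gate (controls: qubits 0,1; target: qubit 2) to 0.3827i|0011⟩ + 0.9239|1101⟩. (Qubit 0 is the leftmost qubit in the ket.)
0.3827i|0011⟩ + 0.9239|1111⟩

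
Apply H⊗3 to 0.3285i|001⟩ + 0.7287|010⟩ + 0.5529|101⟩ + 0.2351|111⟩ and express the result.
(0.5362 + 0.1161i)|000⟩ + (-0.02097 - 0.1161i)|001⟩ + (-0.1453 + 0.1161i)|010⟩ + (-0.37 - 0.1161i)|011⟩ + (-0.02097 + 0.1161i)|100⟩ + (0.5362 - 0.1161i)|101⟩ + (-0.37 + 0.1161i)|110⟩ + (-0.1453 - 0.1161i)|111⟩

H⊗3 gives amp(|y⟩) = (1/2√2) Σ_x (−1)^(x·y) amp(|x⟩), where x·y is the number of positions in which both x and y have a 1.
|000⟩: (0.3285i + 0.7287 + 0.5529 + 0.2351)/(2√2) = (0.5362 + 0.1161i)
|001⟩: (-0.3285i + 0.7287 - 0.5529 - 0.2351)/(2√2) = (-0.02097 - 0.1161i)
|010⟩: (0.3285i - 0.7287 + 0.5529 - 0.2351)/(2√2) = (-0.1453 + 0.1161i)
|011⟩: (-0.3285i - 0.7287 - 0.5529 + 0.2351)/(2√2) = (-0.37 - 0.1161i)
|100⟩: (0.3285i + 0.7287 - 0.5529 - 0.2351)/(2√2) = (-0.02097 + 0.1161i)
|101⟩: (-0.3285i + 0.7287 + 0.5529 + 0.2351)/(2√2) = (0.5362 - 0.1161i)
|110⟩: (0.3285i - 0.7287 - 0.5529 + 0.2351)/(2√2) = (-0.37 + 0.1161i)
|111⟩: (-0.3285i - 0.7287 + 0.5529 - 0.2351)/(2√2) = (-0.1453 - 0.1161i)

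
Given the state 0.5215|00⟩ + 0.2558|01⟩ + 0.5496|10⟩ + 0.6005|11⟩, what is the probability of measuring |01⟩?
0.06543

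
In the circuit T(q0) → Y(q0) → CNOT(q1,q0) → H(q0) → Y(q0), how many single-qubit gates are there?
4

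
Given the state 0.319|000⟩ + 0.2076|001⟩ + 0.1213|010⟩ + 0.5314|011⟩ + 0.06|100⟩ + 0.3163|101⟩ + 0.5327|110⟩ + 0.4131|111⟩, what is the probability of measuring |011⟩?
0.2824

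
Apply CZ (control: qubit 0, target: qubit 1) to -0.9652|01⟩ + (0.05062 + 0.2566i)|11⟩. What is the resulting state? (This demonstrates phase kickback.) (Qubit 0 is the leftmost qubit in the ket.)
-0.9652|01⟩ + (-0.05062 - 0.2566i)|11⟩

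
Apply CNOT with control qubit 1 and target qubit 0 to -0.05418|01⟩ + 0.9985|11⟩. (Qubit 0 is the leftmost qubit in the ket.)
0.9985|01⟩ - 0.05418|11⟩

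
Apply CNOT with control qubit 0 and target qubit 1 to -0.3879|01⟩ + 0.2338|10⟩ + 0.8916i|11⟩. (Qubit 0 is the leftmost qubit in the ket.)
-0.3879|01⟩ + 0.8916i|10⟩ + 0.2338|11⟩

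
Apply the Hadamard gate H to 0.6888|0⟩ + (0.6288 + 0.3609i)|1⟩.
(0.9317 + 0.2552i)|0⟩ + (0.04243 - 0.2552i)|1⟩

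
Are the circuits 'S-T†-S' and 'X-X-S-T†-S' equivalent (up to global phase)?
Yes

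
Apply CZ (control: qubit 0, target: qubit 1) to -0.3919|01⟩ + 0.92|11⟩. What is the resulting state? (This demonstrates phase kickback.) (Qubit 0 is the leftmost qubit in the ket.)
-0.3919|01⟩ - 0.92|11⟩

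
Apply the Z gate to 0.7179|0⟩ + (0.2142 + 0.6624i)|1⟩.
0.7179|0⟩ + (-0.2142 - 0.6624i)|1⟩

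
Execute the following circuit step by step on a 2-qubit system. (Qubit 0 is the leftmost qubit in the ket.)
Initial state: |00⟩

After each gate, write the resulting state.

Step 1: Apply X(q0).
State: |10⟩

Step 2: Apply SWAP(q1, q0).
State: |01⟩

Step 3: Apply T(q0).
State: |01⟩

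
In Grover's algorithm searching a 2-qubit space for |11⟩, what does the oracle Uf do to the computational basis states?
Uf|x⟩ = -|x⟩ if x = 11, else |x⟩ (phase flip on target)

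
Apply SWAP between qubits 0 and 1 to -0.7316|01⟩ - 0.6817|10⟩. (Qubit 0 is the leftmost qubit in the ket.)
-0.6817|01⟩ - 0.7316|10⟩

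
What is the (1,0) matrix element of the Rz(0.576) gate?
0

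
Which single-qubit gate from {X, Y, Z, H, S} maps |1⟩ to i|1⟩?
S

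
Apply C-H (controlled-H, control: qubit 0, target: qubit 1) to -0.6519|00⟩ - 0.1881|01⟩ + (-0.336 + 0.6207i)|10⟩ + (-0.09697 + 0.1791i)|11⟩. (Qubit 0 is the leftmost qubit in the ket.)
-0.6519|00⟩ - 0.1881|01⟩ + (-0.3062 + 0.5655i)|10⟩ + (-0.169 + 0.3123i)|11⟩

C-H leaves the control-|0⟩ kets |00⟩, |01⟩ unchanged and applies H to qubit 1 on the control-|1⟩ pair (|10⟩, |11⟩).
H = [[1/√2, 1/√2], [1/√2, -1/√2]].
With a = amp(|10⟩) = (-0.336 + 0.6207i) and b = amp(|11⟩) = (-0.09697 + 0.1791i):
new amp(|10⟩) = (1/√2)·a + (1/√2)·b = (-0.3062 + 0.5655i)
new amp(|11⟩) = (1/√2)·a + (-1/√2)·b = (-0.169 + 0.3123i)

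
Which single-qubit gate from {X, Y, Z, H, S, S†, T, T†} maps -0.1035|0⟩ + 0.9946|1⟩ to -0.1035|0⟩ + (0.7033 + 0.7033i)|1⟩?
T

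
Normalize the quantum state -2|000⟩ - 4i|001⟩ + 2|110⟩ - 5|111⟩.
-0.2857|000⟩ - 0.5714i|001⟩ + 0.2857|110⟩ - 0.7143|111⟩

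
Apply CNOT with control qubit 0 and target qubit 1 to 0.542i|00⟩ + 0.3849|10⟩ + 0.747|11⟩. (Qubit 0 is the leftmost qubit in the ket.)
0.542i|00⟩ + 0.747|10⟩ + 0.3849|11⟩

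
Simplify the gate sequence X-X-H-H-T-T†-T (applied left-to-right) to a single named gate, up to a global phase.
T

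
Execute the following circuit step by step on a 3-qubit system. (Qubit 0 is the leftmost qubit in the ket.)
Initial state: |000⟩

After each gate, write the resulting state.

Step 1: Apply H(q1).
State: 1/√2|000⟩ + 1/√2|010⟩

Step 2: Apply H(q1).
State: |000⟩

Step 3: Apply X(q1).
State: |010⟩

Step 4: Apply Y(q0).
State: i|110⟩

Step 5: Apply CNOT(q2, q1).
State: i|110⟩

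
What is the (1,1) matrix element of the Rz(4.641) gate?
(-0.6814 + 0.7319i)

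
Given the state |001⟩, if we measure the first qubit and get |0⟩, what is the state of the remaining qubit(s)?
|01⟩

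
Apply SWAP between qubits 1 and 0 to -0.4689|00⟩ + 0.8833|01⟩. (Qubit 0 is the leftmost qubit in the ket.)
-0.4689|00⟩ + 0.8833|10⟩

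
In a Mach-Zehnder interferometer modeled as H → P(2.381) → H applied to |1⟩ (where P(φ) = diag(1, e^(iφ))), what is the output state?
(0.8622 - 0.3447i)|0⟩ + (0.1378 + 0.3447i)|1⟩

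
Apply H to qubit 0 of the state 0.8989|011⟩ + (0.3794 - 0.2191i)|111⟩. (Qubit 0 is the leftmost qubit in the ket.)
(0.9039 - 0.1549i)|011⟩ + (0.3673 + 0.1549i)|111⟩

H on qubit 0 mixes each pair of kets that differ only in qubit 0: amplitudes (a, b) of (|…0…⟩, |…1…⟩) become ((a + b)/√2, (a − b)/√2). Kets absent from the input have amplitude 0.
(|011⟩, |111⟩): (a, b) = (0.8989, (0.3794 - 0.2191i)) → ((0.9039 - 0.1549i), (0.3673 + 0.1549i))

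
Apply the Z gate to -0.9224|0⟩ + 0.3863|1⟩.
-0.9224|0⟩ - 0.3863|1⟩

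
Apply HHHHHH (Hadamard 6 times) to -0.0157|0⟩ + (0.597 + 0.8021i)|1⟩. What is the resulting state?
-0.0157|0⟩ + (0.597 + 0.8021i)|1⟩

H² = I, so an even number of Hadamards cancels: H^6 = I and the state is unchanged.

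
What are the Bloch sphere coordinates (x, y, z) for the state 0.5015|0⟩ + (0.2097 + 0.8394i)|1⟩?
(0.2103, 0.8419, -0.4971)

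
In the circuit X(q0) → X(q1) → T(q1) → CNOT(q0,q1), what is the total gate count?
4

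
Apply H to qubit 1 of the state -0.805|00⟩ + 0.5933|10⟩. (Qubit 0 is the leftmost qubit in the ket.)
-0.5692|00⟩ - 0.5692|01⟩ + 0.4195|10⟩ + 0.4195|11⟩

H on qubit 1 mixes each pair of kets that differ only in qubit 1: amplitudes (a, b) of (|…0…⟩, |…1…⟩) become ((a + b)/√2, (a − b)/√2). Kets absent from the input have amplitude 0.
(|00⟩, |01⟩): (a, b) = (-0.805, 0) → (-0.5692, -0.5692)
(|10⟩, |11⟩): (a, b) = (0.5933, 0) → (0.4195, 0.4195)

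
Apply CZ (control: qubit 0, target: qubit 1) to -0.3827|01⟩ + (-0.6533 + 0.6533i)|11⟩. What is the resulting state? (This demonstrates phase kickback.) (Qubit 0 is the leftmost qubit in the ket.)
-0.3827|01⟩ + (0.6533 - 0.6533i)|11⟩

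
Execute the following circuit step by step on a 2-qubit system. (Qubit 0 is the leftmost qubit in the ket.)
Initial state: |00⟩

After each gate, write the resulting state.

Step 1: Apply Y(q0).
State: i|10⟩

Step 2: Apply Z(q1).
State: i|10⟩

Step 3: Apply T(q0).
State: (-1/√2 + (1/√2)i)|10⟩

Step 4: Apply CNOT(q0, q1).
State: (-1/√2 + (1/√2)i)|11⟩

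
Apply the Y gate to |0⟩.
i|1⟩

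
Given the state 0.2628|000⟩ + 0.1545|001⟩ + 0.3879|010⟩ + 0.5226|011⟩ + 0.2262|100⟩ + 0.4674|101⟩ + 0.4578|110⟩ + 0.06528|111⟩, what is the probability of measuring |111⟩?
0.004261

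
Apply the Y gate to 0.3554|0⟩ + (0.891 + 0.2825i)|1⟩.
(0.2825 - 0.891i)|0⟩ + 0.3554i|1⟩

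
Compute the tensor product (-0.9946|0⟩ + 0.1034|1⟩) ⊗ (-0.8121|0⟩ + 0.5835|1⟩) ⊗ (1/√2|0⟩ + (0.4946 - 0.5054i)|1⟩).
0.5711|000⟩ + (0.3995 - 0.4082i)|001⟩ - 0.4104|010⟩ + (-0.287 + 0.2933i)|011⟩ - 0.05938|100⟩ + (-0.04153 + 0.04244i)|101⟩ + 0.04266|110⟩ + (0.02984 - 0.03049i)|111⟩

amp(|b₁b₂…⟩) = product of the factor amplitudes for bits b₁, b₂, …; only kets whose every factor amplitude is nonzero survive.
|000⟩: (-0.9946)(-0.8121)(1/√2) = 0.5711
|001⟩: (-0.9946)(-0.8121)(0.4946 - 0.5054i) = (0.3995 - 0.4082i)
|010⟩: (-0.9946)(0.5835)(1/√2) = -0.4104
|011⟩: (-0.9946)(0.5835)(0.4946 - 0.5054i) = (-0.287 + 0.2933i)
|100⟩: (0.1034)(-0.8121)(1/√2) = -0.05938
|101⟩: (0.1034)(-0.8121)(0.4946 - 0.5054i) = (-0.04153 + 0.04244i)
|110⟩: (0.1034)(0.5835)(1/√2) = 0.04266
|111⟩: (0.1034)(0.5835)(0.4946 - 0.5054i) = (0.02984 - 0.03049i)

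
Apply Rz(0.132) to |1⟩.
(0.9978 + 0.06595i)|1⟩

Rz(0.132) = [[e^(−iθ/2), 0], [0, e^(iθ/2)]] with e^(±iθ/2) = cos(θ/2) ± i·sin(θ/2); θ = 0.132, cos(θ/2) ≈ 0.997823, sin(θ/2) ≈ 0.0659521.
With a = amp(|0⟩) = 0 and b = amp(|1⟩) = 1:
new amp(|0⟩) = (0.997823 - 0.0659521i)·a = 0
new amp(|1⟩) = (0.997823 + 0.0659521i)·b = (0.9978 + 0.06595i)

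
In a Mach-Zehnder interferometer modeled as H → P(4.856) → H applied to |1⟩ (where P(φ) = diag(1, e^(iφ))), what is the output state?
(0.4284 + 0.4949i)|0⟩ + (0.5716 - 0.4949i)|1⟩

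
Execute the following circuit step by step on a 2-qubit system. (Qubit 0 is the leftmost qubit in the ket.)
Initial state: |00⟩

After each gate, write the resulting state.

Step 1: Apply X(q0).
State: |10⟩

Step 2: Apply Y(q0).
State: -i|00⟩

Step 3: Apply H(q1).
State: -(1/√2)i|00⟩ - (1/√2)i|01⟩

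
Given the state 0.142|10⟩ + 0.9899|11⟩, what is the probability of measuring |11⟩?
0.9799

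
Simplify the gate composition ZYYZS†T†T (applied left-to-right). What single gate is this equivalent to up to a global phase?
S†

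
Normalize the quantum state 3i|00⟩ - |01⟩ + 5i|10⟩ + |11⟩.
(1/2)i|00⟩ - 0.1667|01⟩ + 0.8333i|10⟩ + 0.1667|11⟩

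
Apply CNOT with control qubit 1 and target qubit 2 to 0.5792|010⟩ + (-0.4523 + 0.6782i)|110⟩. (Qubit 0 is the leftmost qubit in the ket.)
0.5792|011⟩ + (-0.4523 + 0.6782i)|111⟩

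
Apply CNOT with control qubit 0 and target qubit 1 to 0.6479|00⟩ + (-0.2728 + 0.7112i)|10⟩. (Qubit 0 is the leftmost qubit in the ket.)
0.6479|00⟩ + (-0.2728 + 0.7112i)|11⟩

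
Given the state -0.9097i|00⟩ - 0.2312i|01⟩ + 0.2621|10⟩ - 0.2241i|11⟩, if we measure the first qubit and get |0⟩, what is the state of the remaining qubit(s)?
-0.9692i|0⟩ - 0.2463i|1⟩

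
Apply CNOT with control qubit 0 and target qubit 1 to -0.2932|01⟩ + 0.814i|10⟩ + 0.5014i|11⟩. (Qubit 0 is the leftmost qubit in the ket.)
-0.2932|01⟩ + 0.5014i|10⟩ + 0.814i|11⟩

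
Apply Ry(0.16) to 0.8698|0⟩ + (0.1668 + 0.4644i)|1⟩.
(0.8537 - 0.03711i)|0⟩ + (0.2358 + 0.4629i)|1⟩

Ry(0.16) = [[cos(θ/2), −sin(θ/2)], [sin(θ/2), cos(θ/2)]]; θ = 0.16, cos(θ/2) ≈ 0.996802, sin(θ/2) ≈ 0.0799147.
With a = amp(|0⟩) = 0.8698 and b = amp(|1⟩) = (0.1668 + 0.4644i):
new amp(|0⟩) = (0.996802)·a + (-0.0799147)·b = (0.8537 - 0.03711i)
new amp(|1⟩) = (0.0799147)·a + (0.996802)·b = (0.2358 + 0.4629i)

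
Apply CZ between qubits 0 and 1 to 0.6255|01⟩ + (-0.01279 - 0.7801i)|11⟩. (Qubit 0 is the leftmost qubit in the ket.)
0.6255|01⟩ + (0.01279 + 0.7801i)|11⟩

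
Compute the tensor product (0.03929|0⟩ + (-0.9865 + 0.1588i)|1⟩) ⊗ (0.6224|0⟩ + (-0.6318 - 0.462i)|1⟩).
0.02445|00⟩ + (-0.02482 - 0.01815i)|01⟩ + (-0.614 + 0.09884i)|10⟩ + (0.6966 + 0.3554i)|11⟩

amp(|b₁b₂…⟩) = product of the factor amplitudes for bits b₁, b₂, …; only kets whose every factor amplitude is nonzero survive.
|00⟩: (0.03929)(0.6224) = 0.02445
|01⟩: (0.03929)(-0.6318 - 0.462i) = (-0.02482 - 0.01815i)
|10⟩: (-0.9865 + 0.1588i)(0.6224) = (-0.614 + 0.09884i)
|11⟩: (-0.9865 + 0.1588i)(-0.6318 - 0.462i) = (0.6966 + 0.3554i)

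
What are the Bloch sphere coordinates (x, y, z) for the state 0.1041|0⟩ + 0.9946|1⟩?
(0.2071, 0, -0.9784)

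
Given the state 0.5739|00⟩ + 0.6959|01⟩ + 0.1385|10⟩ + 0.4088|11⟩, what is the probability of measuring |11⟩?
0.1671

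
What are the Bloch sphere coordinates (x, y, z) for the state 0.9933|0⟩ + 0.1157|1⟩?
(0.2298, 0, 0.9733)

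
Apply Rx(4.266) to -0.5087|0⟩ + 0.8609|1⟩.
(0.2712 - 0.7284i)|0⟩ + (-0.4589 + 0.4304i)|1⟩

Rx(4.266) = [[cos(θ/2), −i·sin(θ/2)], [−i·sin(θ/2), cos(θ/2)]]; θ = 4.266, cos(θ/2) ≈ -0.533052, sin(θ/2) ≈ 0.846082.
With a = amp(|0⟩) = -0.5087 and b = amp(|1⟩) = 0.8609:
new amp(|0⟩) = (-0.533052)·a + (-0.846082i)·b = (0.2712 - 0.7284i)
new amp(|1⟩) = (-0.846082i)·a + (-0.533052)·b = (-0.4589 + 0.4304i)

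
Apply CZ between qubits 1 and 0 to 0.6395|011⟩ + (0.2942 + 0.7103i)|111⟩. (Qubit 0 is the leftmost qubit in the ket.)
0.6395|011⟩ + (-0.2942 - 0.7103i)|111⟩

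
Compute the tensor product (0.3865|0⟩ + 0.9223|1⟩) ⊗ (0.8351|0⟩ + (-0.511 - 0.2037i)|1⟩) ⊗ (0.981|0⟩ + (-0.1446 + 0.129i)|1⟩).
0.3166|000⟩ + (-0.04667 + 0.04164i)|001⟩ + (-0.1937 - 0.07723i)|010⟩ + (0.03871 - 0.01409i)|011⟩ + 0.7556|100⟩ + (-0.1114 + 0.09936i)|101⟩ + (-0.4623 - 0.1843i)|110⟩ + (0.09238 - 0.03363i)|111⟩

amp(|b₁b₂…⟩) = product of the factor amplitudes for bits b₁, b₂, …; only kets whose every factor amplitude is nonzero survive.
|000⟩: (0.3865)(0.8351)(0.981) = 0.3166
|001⟩: (0.3865)(0.8351)(-0.1446 + 0.129i) = (-0.04667 + 0.04164i)
|010⟩: (0.3865)(-0.511 - 0.2037i)(0.981) = (-0.1937 - 0.07723i)
|011⟩: (0.3865)(-0.511 - 0.2037i)(-0.1446 + 0.129i) = (0.03871 - 0.01409i)
|100⟩: (0.9223)(0.8351)(0.981) = 0.7556
|101⟩: (0.9223)(0.8351)(-0.1446 + 0.129i) = (-0.1114 + 0.09936i)
|110⟩: (0.9223)(-0.511 - 0.2037i)(0.981) = (-0.4623 - 0.1843i)
|111⟩: (0.9223)(-0.511 - 0.2037i)(-0.1446 + 0.129i) = (0.09238 - 0.03363i)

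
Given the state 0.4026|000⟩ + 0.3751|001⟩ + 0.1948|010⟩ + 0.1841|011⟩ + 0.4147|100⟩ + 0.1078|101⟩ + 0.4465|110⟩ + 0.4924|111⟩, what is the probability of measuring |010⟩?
0.03795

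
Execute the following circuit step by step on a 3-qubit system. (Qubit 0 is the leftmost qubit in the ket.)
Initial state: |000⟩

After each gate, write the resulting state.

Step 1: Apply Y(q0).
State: i|100⟩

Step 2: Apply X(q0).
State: i|000⟩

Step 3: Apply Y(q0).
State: -|100⟩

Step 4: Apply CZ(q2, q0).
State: -|100⟩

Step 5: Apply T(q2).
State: -|100⟩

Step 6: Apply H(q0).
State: -1/√2|000⟩ + 1/√2|100⟩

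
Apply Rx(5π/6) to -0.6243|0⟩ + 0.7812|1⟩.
(-0.1616 - 0.7546i)|0⟩ + (0.2022 + 0.603i)|1⟩

Rx(5π/6) = [[cos(θ/2), −i·sin(θ/2)], [−i·sin(θ/2), cos(θ/2)]]; θ = 5π/6, cos(θ/2) ≈ 0.258819, sin(θ/2) ≈ 0.965926.
With a = amp(|0⟩) = -0.6243 and b = amp(|1⟩) = 0.7812:
new amp(|0⟩) = (0.258819)·a + (-0.965926i)·b = (-0.1616 - 0.7546i)
new amp(|1⟩) = (-0.965926i)·a + (0.258819)·b = (0.2022 + 0.603i)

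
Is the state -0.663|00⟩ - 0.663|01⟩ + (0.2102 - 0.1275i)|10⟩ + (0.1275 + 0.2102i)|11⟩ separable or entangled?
Entangled

Writing the state as a|00⟩ + b|01⟩ + c|10⟩ + d|11⟩, it is a product state iff ad − bc = 0.
Here (a, b, c, d) = (-0.663, -0.663, (0.2102 - 0.1275i), (0.1275 + 0.2102i)): ad − bc = (-0.663)(0.1275 + 0.2102i) − (-0.663)(0.2102 - 0.1275i) = (0.05483 - 0.2239i) ≠ 0, so the state is entangled.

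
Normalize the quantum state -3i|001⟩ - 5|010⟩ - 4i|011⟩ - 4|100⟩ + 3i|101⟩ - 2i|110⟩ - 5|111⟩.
-0.2942i|001⟩ - 0.4903|010⟩ - 0.3922i|011⟩ - 0.3922|100⟩ + 0.2942i|101⟩ - 0.1961i|110⟩ - 0.4903|111⟩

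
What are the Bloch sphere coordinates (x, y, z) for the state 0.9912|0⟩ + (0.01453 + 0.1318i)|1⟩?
(0.0288, 0.2613, 0.9649)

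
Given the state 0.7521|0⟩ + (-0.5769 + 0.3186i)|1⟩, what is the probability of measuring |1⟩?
0.4343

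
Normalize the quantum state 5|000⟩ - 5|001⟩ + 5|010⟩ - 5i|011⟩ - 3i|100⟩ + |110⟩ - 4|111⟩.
0.4454|000⟩ - 0.4454|001⟩ + 0.4454|010⟩ - 0.4454i|011⟩ - 0.2673i|100⟩ + 0.08909|110⟩ - 0.3563|111⟩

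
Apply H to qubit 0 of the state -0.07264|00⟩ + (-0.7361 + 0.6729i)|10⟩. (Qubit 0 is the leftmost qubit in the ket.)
(-0.5719 + 0.4758i)|00⟩ + (0.4691 - 0.4758i)|10⟩

H on qubit 0 mixes each pair of kets that differ only in qubit 0: amplitudes (a, b) of (|…0…⟩, |…1…⟩) become ((a + b)/√2, (a − b)/√2). Kets absent from the input have amplitude 0.
(|00⟩, |10⟩): (a, b) = (-0.07264, (-0.7361 + 0.6729i)) → ((-0.5719 + 0.4758i), (0.4691 - 0.4758i))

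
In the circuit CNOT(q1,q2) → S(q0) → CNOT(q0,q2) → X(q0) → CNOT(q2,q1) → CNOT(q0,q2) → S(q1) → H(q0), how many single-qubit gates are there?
4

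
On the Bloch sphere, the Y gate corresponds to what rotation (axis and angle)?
Rotation by π around the y-axis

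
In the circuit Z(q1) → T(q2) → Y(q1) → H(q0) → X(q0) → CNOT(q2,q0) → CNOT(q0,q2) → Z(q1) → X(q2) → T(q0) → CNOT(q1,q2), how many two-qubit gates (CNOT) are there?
3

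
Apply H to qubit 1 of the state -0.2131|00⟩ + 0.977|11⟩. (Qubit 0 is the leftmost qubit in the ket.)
-0.1507|00⟩ - 0.1507|01⟩ + 0.6908|10⟩ - 0.6908|11⟩

H on qubit 1 mixes each pair of kets that differ only in qubit 1: amplitudes (a, b) of (|…0…⟩, |…1…⟩) become ((a + b)/√2, (a − b)/√2). Kets absent from the input have amplitude 0.
(|00⟩, |01⟩): (a, b) = (-0.2131, 0) → (-0.1507, -0.1507)
(|10⟩, |11⟩): (a, b) = (0, 0.977) → (0.6908, -0.6908)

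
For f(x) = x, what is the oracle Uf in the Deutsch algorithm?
CNOT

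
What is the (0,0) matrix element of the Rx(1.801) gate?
0.6212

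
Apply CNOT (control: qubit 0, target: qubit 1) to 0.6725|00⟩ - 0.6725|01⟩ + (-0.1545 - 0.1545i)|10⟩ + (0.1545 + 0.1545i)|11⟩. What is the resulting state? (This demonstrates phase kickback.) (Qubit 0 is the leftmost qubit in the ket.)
0.6725|00⟩ - 0.6725|01⟩ + (0.1545 + 0.1545i)|10⟩ + (-0.1545 - 0.1545i)|11⟩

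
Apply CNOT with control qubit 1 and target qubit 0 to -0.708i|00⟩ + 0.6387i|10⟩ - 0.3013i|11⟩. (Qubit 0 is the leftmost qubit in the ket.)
-0.708i|00⟩ - 0.3013i|01⟩ + 0.6387i|10⟩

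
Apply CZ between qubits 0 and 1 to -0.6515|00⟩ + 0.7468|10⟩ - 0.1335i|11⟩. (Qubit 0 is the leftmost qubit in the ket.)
-0.6515|00⟩ + 0.7468|10⟩ + 0.1335i|11⟩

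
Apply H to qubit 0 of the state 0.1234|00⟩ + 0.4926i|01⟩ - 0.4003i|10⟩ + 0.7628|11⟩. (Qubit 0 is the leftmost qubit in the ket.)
(0.08726 - 0.2831i)|00⟩ + (0.5394 + 0.3483i)|01⟩ + (0.08726 + 0.2831i)|10⟩ + (-0.5394 + 0.3483i)|11⟩

H on qubit 0 mixes each pair of kets that differ only in qubit 0: amplitudes (a, b) of (|…0…⟩, |…1…⟩) become ((a + b)/√2, (a − b)/√2). Kets absent from the input have amplitude 0.
(|00⟩, |10⟩): (a, b) = (0.1234, -0.4003i) → ((0.08726 - 0.2831i), (0.08726 + 0.2831i))
(|01⟩, |11⟩): (a, b) = (0.4926i, 0.7628) → ((0.5394 + 0.3483i), (-0.5394 + 0.3483i))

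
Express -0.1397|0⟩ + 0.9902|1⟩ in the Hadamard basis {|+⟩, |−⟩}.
0.6014|+⟩ - 0.799|−⟩

With |ψ⟩ = α|0⟩ + β|1⟩, the Hadamard-basis coefficients are ⟨+|ψ⟩ = (α + β)/√2 and ⟨−|ψ⟩ = (α − β)/√2.
Here α = -0.1397, β = 0.9902: (α + β)/√2 = 0.6014, (α − β)/√2 = -0.799.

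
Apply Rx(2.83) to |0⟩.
0.1552|0⟩ - 0.9879i|1⟩

Rx(2.83) = [[cos(θ/2), −i·sin(θ/2)], [−i·sin(θ/2), cos(θ/2)]]; θ = 2.83, cos(θ/2) ≈ 0.155167, sin(θ/2) ≈ 0.987888.
With a = amp(|0⟩) = 1 and b = amp(|1⟩) = 0:
new amp(|0⟩) = (0.155167)·a + (-0.987888i)·b = 0.1552
new amp(|1⟩) = (-0.987888i)·a + (0.155167)·b = -0.9879i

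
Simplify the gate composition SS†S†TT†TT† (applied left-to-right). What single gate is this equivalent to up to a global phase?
S†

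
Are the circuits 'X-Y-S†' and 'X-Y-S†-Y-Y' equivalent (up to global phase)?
Yes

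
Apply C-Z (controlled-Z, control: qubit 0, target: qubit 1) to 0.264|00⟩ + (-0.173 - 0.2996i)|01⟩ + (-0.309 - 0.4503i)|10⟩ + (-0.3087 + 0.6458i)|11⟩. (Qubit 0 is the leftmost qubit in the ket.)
0.264|00⟩ + (-0.173 - 0.2996i)|01⟩ + (-0.309 - 0.4503i)|10⟩ + (0.3087 - 0.6458i)|11⟩

C-Z leaves the control-|0⟩ kets |00⟩, |01⟩ unchanged and applies Z to qubit 1 on the control-|1⟩ pair (|10⟩, |11⟩).
Z = [[1, 0], [0, -1]].
With a = amp(|10⟩) = (-0.309 - 0.4503i) and b = amp(|11⟩) = (-0.3087 + 0.6458i):
new amp(|10⟩) = (1)·a = (-0.309 - 0.4503i)
new amp(|11⟩) = (-1)·b = (0.3087 - 0.6458i)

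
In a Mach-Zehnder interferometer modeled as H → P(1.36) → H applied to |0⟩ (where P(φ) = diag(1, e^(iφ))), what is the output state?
(0.6046 + 0.4889i)|0⟩ + (0.3954 - 0.4889i)|1⟩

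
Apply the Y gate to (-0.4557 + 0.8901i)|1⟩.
(0.8901 + 0.4557i)|0⟩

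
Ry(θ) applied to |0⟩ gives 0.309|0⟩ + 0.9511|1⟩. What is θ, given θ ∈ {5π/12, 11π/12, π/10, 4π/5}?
4π/5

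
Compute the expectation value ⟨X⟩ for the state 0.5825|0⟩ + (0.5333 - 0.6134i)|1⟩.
0.6213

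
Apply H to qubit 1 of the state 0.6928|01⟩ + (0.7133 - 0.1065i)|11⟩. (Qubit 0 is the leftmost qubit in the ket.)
0.4899|00⟩ - 0.4899|01⟩ + (0.5044 - 0.07531i)|10⟩ + (-0.5044 + 0.07531i)|11⟩

H on qubit 1 mixes each pair of kets that differ only in qubit 1: amplitudes (a, b) of (|…0…⟩, |…1…⟩) become ((a + b)/√2, (a − b)/√2). Kets absent from the input have amplitude 0.
(|00⟩, |01⟩): (a, b) = (0, 0.6928) → (0.4899, -0.4899)
(|10⟩, |11⟩): (a, b) = (0, (0.7133 - 0.1065i)) → ((0.5044 - 0.07531i), (-0.5044 + 0.07531i))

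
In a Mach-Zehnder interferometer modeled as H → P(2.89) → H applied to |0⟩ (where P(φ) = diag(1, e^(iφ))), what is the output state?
(0.01574 + 0.1245i)|0⟩ + (0.9843 - 0.1245i)|1⟩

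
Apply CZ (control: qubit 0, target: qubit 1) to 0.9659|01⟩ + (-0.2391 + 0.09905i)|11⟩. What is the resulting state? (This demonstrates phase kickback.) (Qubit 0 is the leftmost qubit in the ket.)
0.9659|01⟩ + (0.2391 - 0.09905i)|11⟩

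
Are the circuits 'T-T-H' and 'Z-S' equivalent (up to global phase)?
No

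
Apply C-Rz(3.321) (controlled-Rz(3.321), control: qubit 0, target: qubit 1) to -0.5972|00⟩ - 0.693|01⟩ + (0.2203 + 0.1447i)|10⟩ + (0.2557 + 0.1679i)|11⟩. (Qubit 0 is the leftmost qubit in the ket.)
-0.5972|00⟩ - 0.693|01⟩ + (0.1244 - 0.2324i)|10⟩ + (-0.1901 + 0.2396i)|11⟩

C-Rz(3.321) leaves the control-|0⟩ kets |00⟩, |01⟩ unchanged and applies Rz(3.321) to qubit 1 on the control-|1⟩ pair (|10⟩, |11⟩).
Rz(3.321) = [[e^(−iθ/2), 0], [0, e^(iθ/2)]] with e^(±iθ/2) = cos(θ/2) ± i·sin(θ/2); θ = 3.321, cos(θ/2) ≈ -0.0895834, sin(θ/2) ≈ 0.995979.
With a = amp(|10⟩) = (0.2203 + 0.1447i) and b = amp(|11⟩) = (0.2557 + 0.1679i):
new amp(|10⟩) = (-0.0895834 - 0.995979i)·a = (0.1244 - 0.2324i)
new amp(|11⟩) = (-0.0895834 + 0.995979i)·b = (-0.1901 + 0.2396i)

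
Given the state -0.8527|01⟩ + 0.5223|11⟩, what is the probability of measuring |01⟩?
0.7271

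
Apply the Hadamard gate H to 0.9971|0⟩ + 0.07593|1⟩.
0.7587|0⟩ + 0.6514|1⟩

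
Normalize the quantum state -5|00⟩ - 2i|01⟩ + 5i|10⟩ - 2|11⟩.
-0.6565|00⟩ - 0.2626i|01⟩ + 0.6565i|10⟩ - 0.2626|11⟩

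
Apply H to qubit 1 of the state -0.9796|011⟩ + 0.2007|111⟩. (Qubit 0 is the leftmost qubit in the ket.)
-0.6927|001⟩ + 0.6927|011⟩ + 0.1419|101⟩ - 0.1419|111⟩

H on qubit 1 mixes each pair of kets that differ only in qubit 1: amplitudes (a, b) of (|…0…⟩, |…1…⟩) become ((a + b)/√2, (a − b)/√2). Kets absent from the input have amplitude 0.
(|001⟩, |011⟩): (a, b) = (0, -0.9796) → (-0.6927, 0.6927)
(|101⟩, |111⟩): (a, b) = (0, 0.2007) → (0.1419, -0.1419)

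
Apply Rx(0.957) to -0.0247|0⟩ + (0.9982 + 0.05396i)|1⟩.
(0.00292 - 0.4596i)|0⟩ + (0.8861 + 0.05927i)|1⟩

Rx(0.957) = [[cos(θ/2), −i·sin(θ/2)], [−i·sin(θ/2), cos(θ/2)]]; θ = 0.957, cos(θ/2) ≈ 0.887687, sin(θ/2) ≈ 0.460448.
With a = amp(|0⟩) = -0.0247 and b = amp(|1⟩) = (0.9982 + 0.05396i):
new amp(|0⟩) = (0.887687)·a + (-0.460448i)·b = (0.00292 - 0.4596i)
new amp(|1⟩) = (-0.460448i)·a + (0.887687)·b = (0.8861 + 0.05927i)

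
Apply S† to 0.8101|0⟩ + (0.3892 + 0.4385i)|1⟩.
0.8101|0⟩ + (0.4385 - 0.3892i)|1⟩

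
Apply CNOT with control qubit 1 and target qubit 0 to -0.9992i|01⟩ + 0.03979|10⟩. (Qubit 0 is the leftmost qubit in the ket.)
0.03979|10⟩ - 0.9992i|11⟩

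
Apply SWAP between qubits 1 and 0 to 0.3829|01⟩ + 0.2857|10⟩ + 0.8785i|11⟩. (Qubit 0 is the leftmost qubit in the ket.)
0.2857|01⟩ + 0.3829|10⟩ + 0.8785i|11⟩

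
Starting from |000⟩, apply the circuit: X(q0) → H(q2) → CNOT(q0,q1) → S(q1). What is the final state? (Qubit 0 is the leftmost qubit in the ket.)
(1/√2)i|110⟩ + (1/√2)i|111⟩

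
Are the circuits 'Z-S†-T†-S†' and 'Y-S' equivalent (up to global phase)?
No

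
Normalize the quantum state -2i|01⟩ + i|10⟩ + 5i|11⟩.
-0.3651i|01⟩ + 0.1826i|10⟩ + 0.9129i|11⟩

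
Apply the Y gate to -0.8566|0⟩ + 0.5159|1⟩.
-0.5159i|0⟩ - 0.8566i|1⟩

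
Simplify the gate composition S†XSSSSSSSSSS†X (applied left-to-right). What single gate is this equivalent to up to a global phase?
S†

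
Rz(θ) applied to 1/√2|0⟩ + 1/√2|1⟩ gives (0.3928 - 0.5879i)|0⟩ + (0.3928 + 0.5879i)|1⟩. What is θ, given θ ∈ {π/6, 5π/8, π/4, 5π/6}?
5π/8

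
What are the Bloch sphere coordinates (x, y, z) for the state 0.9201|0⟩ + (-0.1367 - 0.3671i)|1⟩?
(-0.2516, -0.6755, 0.6931)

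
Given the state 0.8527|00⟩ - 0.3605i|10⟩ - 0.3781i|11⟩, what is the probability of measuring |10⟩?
0.13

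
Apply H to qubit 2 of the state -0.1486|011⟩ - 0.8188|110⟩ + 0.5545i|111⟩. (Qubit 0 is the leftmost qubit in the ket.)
-0.1051|010⟩ + 0.1051|011⟩ + (-0.579 + 0.3921i)|110⟩ + (-0.579 - 0.3921i)|111⟩

H on qubit 2 mixes each pair of kets that differ only in qubit 2: amplitudes (a, b) of (|…0…⟩, |…1…⟩) become ((a + b)/√2, (a − b)/√2). Kets absent from the input have amplitude 0.
(|010⟩, |011⟩): (a, b) = (0, -0.1486) → (-0.1051, 0.1051)
(|110⟩, |111⟩): (a, b) = (-0.8188, 0.5545i) → ((-0.579 + 0.3921i), (-0.579 - 0.3921i))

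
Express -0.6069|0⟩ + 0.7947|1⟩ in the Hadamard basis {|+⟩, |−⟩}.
0.1328|+⟩ - 0.9911|−⟩

With |ψ⟩ = α|0⟩ + β|1⟩, the Hadamard-basis coefficients are ⟨+|ψ⟩ = (α + β)/√2 and ⟨−|ψ⟩ = (α − β)/√2.
Here α = -0.6069, β = 0.7947: (α + β)/√2 = 0.1328, (α − β)/√2 = -0.9911.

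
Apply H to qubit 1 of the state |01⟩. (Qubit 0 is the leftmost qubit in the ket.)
1/√2|00⟩ - 1/√2|01⟩

H on qubit 1 mixes each pair of kets that differ only in qubit 1: amplitudes (a, b) of (|…0…⟩, |…1…⟩) become ((a + b)/√2, (a − b)/√2). Kets absent from the input have amplitude 0.
(|00⟩, |01⟩): (a, b) = (0, 1) → (1/√2, -1/√2)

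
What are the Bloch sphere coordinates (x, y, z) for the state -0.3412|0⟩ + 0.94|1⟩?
(-0.6415, 0, -0.7672)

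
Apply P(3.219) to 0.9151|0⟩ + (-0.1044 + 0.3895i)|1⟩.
0.9151|0⟩ + (0.1342 - 0.3803i)|1⟩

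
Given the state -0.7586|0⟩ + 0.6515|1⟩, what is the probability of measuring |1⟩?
0.4245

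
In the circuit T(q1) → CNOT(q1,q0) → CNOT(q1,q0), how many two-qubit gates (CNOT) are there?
2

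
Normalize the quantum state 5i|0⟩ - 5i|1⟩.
(1/√2)i|0⟩ - (1/√2)i|1⟩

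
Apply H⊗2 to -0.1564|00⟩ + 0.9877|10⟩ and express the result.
0.4157|00⟩ + 0.4157|01⟩ - 0.5721|10⟩ - 0.5721|11⟩

H⊗2 gives amp(|y⟩) = (1/2) Σ_x (−1)^(x·y) amp(|x⟩), where x·y is the number of positions in which both x and y have a 1.
|00⟩: (-0.1564 + 0.9877)/2 = 0.4157
|01⟩: (-0.1564 + 0.9877)/2 = 0.4157
|10⟩: (-0.1564 - 0.9877)/2 = -0.5721
|11⟩: (-0.1564 - 0.9877)/2 = -0.5721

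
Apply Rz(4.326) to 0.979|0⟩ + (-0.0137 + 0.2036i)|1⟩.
(-0.5465 - 0.8123i)|0⟩ + (-0.1613 - 0.125i)|1⟩

Rz(4.326) = [[e^(−iθ/2), 0], [0, e^(iθ/2)]] with e^(±iθ/2) = cos(θ/2) ± i·sin(θ/2); θ = 4.326, cos(θ/2) ≈ -0.558191, sin(θ/2) ≈ 0.829713.
With a = amp(|0⟩) = 0.979 and b = amp(|1⟩) = (-0.0137 + 0.2036i):
new amp(|0⟩) = (-0.558191 - 0.829713i)·a = (-0.5465 - 0.8123i)
new amp(|1⟩) = (-0.558191 + 0.829713i)·b = (-0.1613 - 0.125i)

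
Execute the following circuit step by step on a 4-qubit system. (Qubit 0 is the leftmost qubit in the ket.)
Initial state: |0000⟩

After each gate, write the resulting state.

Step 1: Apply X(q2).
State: |0010⟩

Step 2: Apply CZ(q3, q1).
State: |0010⟩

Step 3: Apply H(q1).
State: 1/√2|0010⟩ + 1/√2|0110⟩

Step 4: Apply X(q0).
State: 1/√2|1010⟩ + 1/√2|1110⟩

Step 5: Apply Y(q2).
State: -(1/√2)i|1000⟩ - (1/√2)i|1100⟩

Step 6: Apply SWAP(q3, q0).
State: -(1/√2)i|0001⟩ - (1/√2)i|0101⟩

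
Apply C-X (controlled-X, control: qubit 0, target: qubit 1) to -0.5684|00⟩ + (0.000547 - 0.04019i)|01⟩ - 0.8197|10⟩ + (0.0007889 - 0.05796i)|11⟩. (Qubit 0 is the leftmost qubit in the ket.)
-0.5684|00⟩ + (0.000547 - 0.04019i)|01⟩ + (0.0007889 - 0.05796i)|10⟩ - 0.8197|11⟩

C-X leaves the control-|0⟩ kets |00⟩, |01⟩ unchanged and applies X to qubit 1 on the control-|1⟩ pair (|10⟩, |11⟩).
X = [[0, 1], [1, 0]].
With a = amp(|10⟩) = -0.8197 and b = amp(|11⟩) = (0.0007889 - 0.05796i):
new amp(|10⟩) = (1)·b = (0.0007889 - 0.05796i)
new amp(|11⟩) = (1)·a = -0.8197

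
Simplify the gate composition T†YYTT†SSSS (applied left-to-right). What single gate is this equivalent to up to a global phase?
T†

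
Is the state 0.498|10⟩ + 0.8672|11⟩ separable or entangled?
Separable

Writing the state as a|00⟩ + b|01⟩ + c|10⟩ + d|11⟩, it is a product state iff ad − bc = 0.
Here (a, b, c, d) = (0, 0, 0.498, 0.8672): ad − bc = (0)(0.8672) − (0)(0.498) = 0, so the state is separable.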